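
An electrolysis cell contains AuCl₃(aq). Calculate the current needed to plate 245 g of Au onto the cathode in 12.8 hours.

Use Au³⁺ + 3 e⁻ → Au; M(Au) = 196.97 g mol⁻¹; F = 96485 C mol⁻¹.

7.81 A

n(Au) = 245 / 196.97 = 1.244 mol.
n(e⁻) = 3 × 1.244 = 3.732 mol.
Q = n(e⁻)·F = 3.732 × 96485 = 360000 C.
I = Q/t = 360000 / 46080 s = 7.81 A.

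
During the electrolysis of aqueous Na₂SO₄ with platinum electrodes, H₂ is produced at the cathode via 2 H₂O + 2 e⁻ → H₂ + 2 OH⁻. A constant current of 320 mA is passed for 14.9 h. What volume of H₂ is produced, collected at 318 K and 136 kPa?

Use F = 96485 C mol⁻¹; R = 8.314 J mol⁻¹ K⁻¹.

Q = I·t = 0.3200 A × 53640 s = 17160 C.
n(e⁻) = Q/F = 17160 / 96485 = 0.1779 mol.
2 electrons are transferred per H₂ molecule, so n(H₂) = 0.1779 / 2 = 0.08895 mol.
V = nRT/P = (0.08895 × 8.314 × 318) / (136 × 10³ Pa) = 0.00173 m³ = 1.73 L.

1.73 L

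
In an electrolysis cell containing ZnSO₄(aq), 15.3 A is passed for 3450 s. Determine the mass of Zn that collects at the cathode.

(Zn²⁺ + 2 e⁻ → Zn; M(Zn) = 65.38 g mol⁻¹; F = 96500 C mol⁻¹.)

17.9 g

Q = I·t = 15.30 A × 3450.0 s = 52780 C.
n(e⁻) = Q/F = 52780 / 96500 = 0.5470 mol.
Zn²⁺ + 2 e⁻ → Zn, so n(Zn) = n(e⁻)/2 = 0.2735 mol.
m = n·M = 0.2735 × 65.38 = 17.9 g.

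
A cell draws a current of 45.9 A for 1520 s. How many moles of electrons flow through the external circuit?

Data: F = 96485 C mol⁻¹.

0.723 mol

Q = I·t = 45.90 A × 1520.0 s = 69770 C.
n(e⁻) = Q/F = 69770 / 96485 = 0.723 mol.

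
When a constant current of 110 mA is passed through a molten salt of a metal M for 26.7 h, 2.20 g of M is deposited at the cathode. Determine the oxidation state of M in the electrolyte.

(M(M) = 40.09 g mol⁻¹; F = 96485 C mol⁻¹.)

Q = I·t = 0.1100 A × 96120 s = 10570 C, so n(e⁻) = 10570/96485 = 0.1096 mol.
n(M) deposited = 2.20 / 40.09 = 0.05488 mol.
Electrons per atom = n(e⁻)/n(M) = 0.1096 / 0.05488 = 2.00 ≈ 2, so the ion is M²⁺.

+2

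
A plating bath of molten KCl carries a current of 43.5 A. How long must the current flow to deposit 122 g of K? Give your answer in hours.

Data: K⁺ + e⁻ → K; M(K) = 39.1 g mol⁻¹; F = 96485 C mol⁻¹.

1.92 h

n(K) = m/M = 122 / 39.1 = 3.120 mol.
Each K atom requires 1 electron, so n(e⁻) = 1 × 3.120 = 3.120 mol.
Q = n(e⁻)·F = 3.120 × 96485 = 301100 C.
t = Q/I = 301100 / 43.50 A = 6921 s = 1.92 h.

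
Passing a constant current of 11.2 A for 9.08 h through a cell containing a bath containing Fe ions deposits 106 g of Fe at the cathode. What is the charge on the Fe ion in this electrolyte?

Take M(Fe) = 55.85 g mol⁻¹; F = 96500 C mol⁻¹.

Q = I·t = 11.20 A × 32688 s = 366100 C, so n(e⁻) = 366100/96500 = 3.794 mol.
n(Fe) deposited = 106 / 55.85 = 1.898 mol.
Electrons per atom = n(e⁻)/n(Fe) = 3.794 / 1.898 = 2.00 ≈ 2, so the ion is Fe²⁺.

+2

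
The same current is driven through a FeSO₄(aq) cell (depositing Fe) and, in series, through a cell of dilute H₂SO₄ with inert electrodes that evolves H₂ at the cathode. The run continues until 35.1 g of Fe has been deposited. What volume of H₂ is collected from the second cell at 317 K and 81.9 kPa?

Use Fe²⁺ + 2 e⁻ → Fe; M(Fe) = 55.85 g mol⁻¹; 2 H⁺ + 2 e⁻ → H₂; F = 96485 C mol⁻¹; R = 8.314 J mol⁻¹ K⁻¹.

20.2 L

n(Fe) = 35.1 / 55.85 = 0.6285 mol, so n(e⁻) = 2 × 0.6285 = 1.257 mol.
The cells are in series, so the same 1.257 mol of electrons passes through the second cell.
2 H⁺ + 2 e⁻ → H₂ — 2 mol e⁻ per mol H₂, so n(H₂) = 1.257/2 = 0.6285 mol.
V = nRT/P = (0.6285 × 8.314 × 317) / (81.9 × 10³) = 0.0202 m³ = 20.2 L.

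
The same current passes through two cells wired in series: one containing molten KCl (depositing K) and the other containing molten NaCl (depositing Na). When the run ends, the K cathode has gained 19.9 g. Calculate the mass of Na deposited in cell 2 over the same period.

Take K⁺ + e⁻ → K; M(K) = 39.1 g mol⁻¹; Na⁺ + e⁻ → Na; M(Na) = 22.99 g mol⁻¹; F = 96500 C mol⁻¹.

n(K) = 19.9 / 39.1 = 0.5090 mol.
Since K⁺ + e⁻ → K, n(e⁻) passed = 1 × 0.5090 = 0.5090 mol.
Cells in series carry the same charge, so the same 0.5090 mol of electrons passes through cell 2.
Na⁺ + e⁻ → Na, so n(Na) = 0.5090 / 1 = 0.5090 mol.
m(Na) = 0.5090 × 22.99 = 11.7 g.

11.7 g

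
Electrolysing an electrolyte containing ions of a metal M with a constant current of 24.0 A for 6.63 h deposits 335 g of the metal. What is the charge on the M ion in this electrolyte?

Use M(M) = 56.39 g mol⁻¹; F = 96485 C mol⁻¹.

Q = I·t = 24.00 A × 23868 s = 572800 C, so n(e⁻) = 572800/96485 = 5.937 mol.
n(M) deposited = 335 / 56.39 = 5.941 mol.
Electrons per atom = n(e⁻)/n(M) = 5.937 / 5.941 = 0.999 ≈ 1, so the ion is M⁺.

+1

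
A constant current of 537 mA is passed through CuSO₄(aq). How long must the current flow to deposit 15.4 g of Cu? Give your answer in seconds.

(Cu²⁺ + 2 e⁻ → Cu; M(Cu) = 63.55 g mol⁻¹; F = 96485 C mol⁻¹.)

87100 s

n(Cu) = m/M = 15.4 / 63.55 = 0.2423 mol.
Each Cu atom requires 2 electrons, so n(e⁻) = 2 × 0.2423 = 0.4847 mol.
Q = n(e⁻)·F = 0.4847 × 96485 = 46760 C.
t = Q/I = 46760 / 0.5370 A = 87080 s.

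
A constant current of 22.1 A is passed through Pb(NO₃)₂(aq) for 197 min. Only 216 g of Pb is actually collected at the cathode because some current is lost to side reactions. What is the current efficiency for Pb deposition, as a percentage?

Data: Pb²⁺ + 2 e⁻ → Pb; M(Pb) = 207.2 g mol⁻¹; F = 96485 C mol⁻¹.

77.0 %

Q = I·t = 22.10 × 11820 = 261200 C; n(e⁻) = 261200/96485 = 2.707 mol.
Theoretical n(Pb) = n(e⁻)/2 = 1.354 mol, i.e. m_theo = 1.354 × 207.2 = 280.5 g.
Efficiency = m_actual / m_theo = 216 / 280.5 = 77.0 %.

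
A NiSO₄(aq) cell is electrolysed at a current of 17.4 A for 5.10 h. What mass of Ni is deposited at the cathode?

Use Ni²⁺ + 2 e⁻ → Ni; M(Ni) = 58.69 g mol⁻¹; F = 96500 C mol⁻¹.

97.1 g

Q = I·t = 17.40 A × 18360 s = 319500 C.
n(e⁻) = Q/F = 319500 / 96500 = 3.311 mol.
Ni²⁺ + 2 e⁻ → Ni, so n(Ni) = n(e⁻)/2 = 1.655 mol.
m = n·M = 1.655 × 58.69 = 97.1 g.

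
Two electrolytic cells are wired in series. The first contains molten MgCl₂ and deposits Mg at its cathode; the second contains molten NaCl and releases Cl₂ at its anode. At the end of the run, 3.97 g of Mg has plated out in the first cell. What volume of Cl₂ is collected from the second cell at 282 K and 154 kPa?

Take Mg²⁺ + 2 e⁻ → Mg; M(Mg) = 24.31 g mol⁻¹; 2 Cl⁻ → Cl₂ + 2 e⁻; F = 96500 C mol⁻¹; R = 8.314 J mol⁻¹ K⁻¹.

n(Mg) = 3.97 / 24.31 = 0.1633 mol, so n(e⁻) = 2 × 0.1633 = 0.3266 mol.
The cells are in series, so the same 0.3266 mol of electrons passes through the second cell.
2 Cl⁻ → Cl₂ + 2 e⁻ — 2 mol e⁻ per mol Cl₂, so n(Cl₂) = 0.3266/2 = 0.1633 mol.
V = nRT/P = (0.1633 × 8.314 × 282) / (154 × 10³) = 0.00249 m³ = 2.49 L.

2.49 L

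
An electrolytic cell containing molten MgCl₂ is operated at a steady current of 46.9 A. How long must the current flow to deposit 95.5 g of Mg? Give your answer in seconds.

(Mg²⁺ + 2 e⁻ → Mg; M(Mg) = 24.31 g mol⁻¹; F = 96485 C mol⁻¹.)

16200 s

n(Mg) = m/M = 95.5 / 24.31 = 3.928 mol.
Each Mg atom requires 2 electrons, so n(e⁻) = 2 × 3.928 = 7.857 mol.
Q = n(e⁻)·F = 7.857 × 96485 = 758100 C.
t = Q/I = 758100 / 46.90 A = 16160 s.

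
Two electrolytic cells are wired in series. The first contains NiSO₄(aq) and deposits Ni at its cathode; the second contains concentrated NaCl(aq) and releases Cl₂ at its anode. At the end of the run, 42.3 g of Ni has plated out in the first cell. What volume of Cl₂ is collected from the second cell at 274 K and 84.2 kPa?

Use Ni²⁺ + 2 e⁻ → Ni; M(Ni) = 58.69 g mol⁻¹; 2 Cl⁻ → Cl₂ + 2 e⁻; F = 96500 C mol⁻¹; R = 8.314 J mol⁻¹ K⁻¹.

n(Ni) = 42.3 / 58.69 = 0.7207 mol, so n(e⁻) = 2 × 0.7207 = 1.441 mol.
The cells are in series, so the same 1.441 mol of electrons passes through the second cell.
2 Cl⁻ → Cl₂ + 2 e⁻ — 2 mol e⁻ per mol Cl₂, so n(Cl₂) = 1.441/2 = 0.7207 mol.
V = nRT/P = (0.7207 × 8.314 × 274) / (84.2 × 10³) = 0.0195 m³ = 19.5 L.

19.5 L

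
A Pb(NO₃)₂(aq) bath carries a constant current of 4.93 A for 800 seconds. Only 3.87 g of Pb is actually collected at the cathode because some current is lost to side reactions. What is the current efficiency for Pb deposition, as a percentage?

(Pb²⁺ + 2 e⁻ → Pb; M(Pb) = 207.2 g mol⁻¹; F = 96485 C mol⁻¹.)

91.4 %

Q = I·t = 4.930 × 800.00 = 3944 C; n(e⁻) = 3944/96485 = 0.04088 mol.
Theoretical n(Pb) = n(e⁻)/2 = 0.02044 mol, i.e. m_theo = 0.02044 × 207.2 = 4.235 g.
Efficiency = m_actual / m_theo = 3.87 / 4.235 = 91.4 %.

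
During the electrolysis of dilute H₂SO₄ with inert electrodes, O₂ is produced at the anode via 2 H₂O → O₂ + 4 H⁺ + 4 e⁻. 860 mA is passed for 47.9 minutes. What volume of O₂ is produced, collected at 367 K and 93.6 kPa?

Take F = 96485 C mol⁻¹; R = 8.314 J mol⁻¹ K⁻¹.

Q = I·t = 0.8600 A × 2874.0 s = 2472 C.
n(e⁻) = Q/F = 2472 / 96485 = 0.02562 mol.
4 electrons are transferred per O₂ molecule, so n(O₂) = 0.02562 / 4 = 0.006404 mol.
V = nRT/P = (0.006404 × 8.314 × 367) / (93.6 × 10³ Pa) = 2.09 × 10⁻⁴ m³ = 0.209 L.

0.209 L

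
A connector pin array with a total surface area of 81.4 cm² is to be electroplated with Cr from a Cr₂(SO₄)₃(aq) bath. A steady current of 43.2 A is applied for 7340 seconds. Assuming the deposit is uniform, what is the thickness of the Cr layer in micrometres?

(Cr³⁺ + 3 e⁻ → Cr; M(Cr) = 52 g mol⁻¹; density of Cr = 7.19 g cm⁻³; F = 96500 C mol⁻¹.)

Q = I·t = 43.20 × 7340.0 = 317100 C; n(e⁻) = 3.286 mol.
n(Cr) = n(e⁻)/3 = 1.095 mol, so m = 1.095 × 52 = 56.96 g.
Volume = m/ρ = 56.96 / 7.19 = 7.921 cm³.
Thickness = V/A = 7.921 / 81.4 = 0.0973 cm = 973 μm.

973 μm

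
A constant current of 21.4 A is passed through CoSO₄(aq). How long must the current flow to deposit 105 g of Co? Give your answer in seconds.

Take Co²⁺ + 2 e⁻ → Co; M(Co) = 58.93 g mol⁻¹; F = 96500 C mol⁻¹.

n(Co) = m/M = 105 / 58.93 = 1.782 mol.
Each Co atom requires 2 electrons, so n(e⁻) = 2 × 1.782 = 3.564 mol.
Q = n(e⁻)·F = 3.564 × 96500 = 343900 C.
t = Q/I = 343900 / 21.40 A = 16070 s.

16100 s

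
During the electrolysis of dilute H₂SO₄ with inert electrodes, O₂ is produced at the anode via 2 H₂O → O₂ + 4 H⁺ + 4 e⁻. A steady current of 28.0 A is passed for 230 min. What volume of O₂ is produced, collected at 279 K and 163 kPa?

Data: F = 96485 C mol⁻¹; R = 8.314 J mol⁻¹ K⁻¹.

14.2 L

Q = I·t = 28.00 A × 13800 s = 386400 C.
n(e⁻) = Q/F = 386400 / 96485 = 4.005 mol.
4 electrons are transferred per O₂ molecule, so n(O₂) = 4.005 / 4 = 1.001 mol.
V = nRT/P = (1.001 × 8.314 × 279) / (163 × 10³ Pa) = 0.0142 m³ = 14.2 L.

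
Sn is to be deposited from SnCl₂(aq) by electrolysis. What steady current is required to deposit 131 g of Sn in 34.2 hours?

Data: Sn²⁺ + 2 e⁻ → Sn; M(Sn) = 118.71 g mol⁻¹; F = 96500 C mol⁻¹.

n(Sn) = 131 / 118.71 = 1.104 mol.
n(e⁻) = 2 × 1.104 = 2.207 mol.
Q = n(e⁻)·F = 2.207 × 96500 = 213000 C.
I = Q/t = 213000 / 123120 s = 1.73 A.

1.73 A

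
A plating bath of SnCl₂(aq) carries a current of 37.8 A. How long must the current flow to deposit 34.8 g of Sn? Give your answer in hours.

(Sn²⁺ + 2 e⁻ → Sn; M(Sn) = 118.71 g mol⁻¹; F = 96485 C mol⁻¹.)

0.416 h

n(Sn) = m/M = 34.8 / 118.71 = 0.2932 mol.
Each Sn atom requires 2 electrons, so n(e⁻) = 2 × 0.2932 = 0.5863 mol.
Q = n(e⁻)·F = 0.5863 × 96485 = 56570 C.
t = Q/I = 56570 / 37.80 A = 1497 s = 0.416 h.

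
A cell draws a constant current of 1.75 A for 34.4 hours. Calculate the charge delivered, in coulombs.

2.17 × 10⁵ C

Q = I·t = 1.750 A × 123840 s = 2.17 × 10⁵ C.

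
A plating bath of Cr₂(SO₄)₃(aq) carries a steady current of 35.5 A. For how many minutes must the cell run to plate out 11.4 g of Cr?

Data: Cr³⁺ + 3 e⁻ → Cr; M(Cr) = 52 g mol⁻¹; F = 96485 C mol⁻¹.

n(Cr) = m/M = 11.4 / 52 = 0.2192 mol.
Each Cr atom requires 3 electrons, so n(e⁻) = 3 × 0.2192 = 0.6577 mol.
Q = n(e⁻)·F = 0.6577 × 96485 = 63460 C.
t = Q/I = 63460 / 35.50 A = 1788 s = 29.8 min.

29.8 min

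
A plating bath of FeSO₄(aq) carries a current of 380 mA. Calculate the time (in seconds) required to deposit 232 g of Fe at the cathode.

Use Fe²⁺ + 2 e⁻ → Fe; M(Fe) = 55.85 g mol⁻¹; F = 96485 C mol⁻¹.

n(Fe) = m/M = 232 / 55.85 = 4.154 mol.
Each Fe atom requires 2 electrons, so n(e⁻) = 2 × 4.154 = 8.308 mol.
Q = n(e⁻)·F = 8.308 × 96485 = 801600 C.
t = Q/I = 801600 / 0.3800 A = 2109000 s.

2.11 × 10⁶ s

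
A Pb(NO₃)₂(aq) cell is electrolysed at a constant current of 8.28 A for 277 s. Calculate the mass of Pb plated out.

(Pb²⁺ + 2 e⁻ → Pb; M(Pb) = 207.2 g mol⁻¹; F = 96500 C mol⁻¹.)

2.46 g

Q = I·t = 8.280 A × 277.00 s = 2294 C.
n(e⁻) = Q/F = 2294 / 96500 = 0.02377 mol.
Pb²⁺ + 2 e⁻ → Pb, so n(Pb) = n(e⁻)/2 = 0.01188 mol.
m = n·M = 0.01188 × 207.2 = 2.46 g.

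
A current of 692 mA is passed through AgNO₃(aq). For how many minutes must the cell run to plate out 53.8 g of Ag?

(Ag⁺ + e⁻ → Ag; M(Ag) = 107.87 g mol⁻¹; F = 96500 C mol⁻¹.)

1160 min

n(Ag) = m/M = 53.8 / 107.87 = 0.4987 mol.
Each Ag atom requires 1 electron, so n(e⁻) = 1 × 0.4987 = 0.4987 mol.
Q = n(e⁻)·F = 0.4987 × 96500 = 48130 C.
t = Q/I = 48130 / 0.6920 A = 69550 s = 1160 min.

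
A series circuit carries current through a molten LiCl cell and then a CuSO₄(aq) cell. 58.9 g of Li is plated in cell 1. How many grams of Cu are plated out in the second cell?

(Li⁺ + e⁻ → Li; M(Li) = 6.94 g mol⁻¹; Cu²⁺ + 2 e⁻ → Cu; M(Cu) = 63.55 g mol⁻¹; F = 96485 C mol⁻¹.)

n(Li) = 58.9 / 6.94 = 8.487 mol.
Since Li⁺ + e⁻ → Li, n(e⁻) passed = 1 × 8.487 = 8.487 mol.
Cells in series carry the same charge, so the same 8.487 mol of electrons passes through cell 2.
Cu²⁺ + 2 e⁻ → Cu, so n(Cu) = 8.487 / 2 = 4.244 mol.
m(Cu) = 4.244 × 63.55 = 270 g.

270 g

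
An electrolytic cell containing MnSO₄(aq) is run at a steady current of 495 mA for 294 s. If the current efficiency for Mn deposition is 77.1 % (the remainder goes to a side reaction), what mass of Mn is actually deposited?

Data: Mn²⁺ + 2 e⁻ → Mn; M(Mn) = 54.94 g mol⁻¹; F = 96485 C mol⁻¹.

0.0319 g

Q = I·t = 0.4950 × 294.00 = 145.5 C.
n(e⁻) = 145.5/96485 = 0.001508 mol; theoretically n(Mn) = 0.001508/2 = 0.0007542 mol, m_theo = 0.04143 g.
At 77.1 % efficiency, m_actual = 0.771 × 0.04143 = 0.0319 g.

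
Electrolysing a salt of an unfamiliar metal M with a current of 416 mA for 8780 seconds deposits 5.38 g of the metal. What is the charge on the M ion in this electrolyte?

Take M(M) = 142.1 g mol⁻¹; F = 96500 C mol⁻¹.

+1

Q = I·t = 0.4160 A × 8780.0 s = 3652 C, so n(e⁻) = 3652/96500 = 0.03785 mol.
n(M) deposited = 5.38 / 142.1 = 0.03786 mol.
Electrons per atom = n(e⁻)/n(M) = 0.03785 / 0.03786 = 1.00 ≈ 1, so the ion is M⁺.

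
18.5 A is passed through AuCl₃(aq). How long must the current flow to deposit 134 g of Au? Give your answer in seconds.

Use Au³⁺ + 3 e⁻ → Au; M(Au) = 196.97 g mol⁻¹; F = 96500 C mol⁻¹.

n(Au) = m/M = 134 / 196.97 = 0.6803 mol.
Each Au atom requires 3 electrons, so n(e⁻) = 3 × 0.6803 = 2.041 mol.
Q = n(e⁻)·F = 2.041 × 96500 = 196900 C.
t = Q/I = 196900 / 18.50 A = 10650 s.

10600 s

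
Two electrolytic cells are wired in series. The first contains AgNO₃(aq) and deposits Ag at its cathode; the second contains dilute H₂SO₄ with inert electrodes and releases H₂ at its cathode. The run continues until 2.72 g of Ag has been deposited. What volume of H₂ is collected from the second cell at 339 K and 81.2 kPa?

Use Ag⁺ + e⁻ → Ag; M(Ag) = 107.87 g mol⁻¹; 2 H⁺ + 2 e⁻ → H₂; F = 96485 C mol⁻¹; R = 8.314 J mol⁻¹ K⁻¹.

0.438 L

n(Ag) = 2.72 / 107.87 = 0.02522 mol, so n(e⁻) = 1 × 0.02522 = 0.02522 mol.
The cells are in series, so the same 0.02522 mol of electrons passes through the second cell.
2 H⁺ + 2 e⁻ → H₂ — 2 mol e⁻ per mol H₂, so n(H₂) = 0.02522/2 = 0.01261 mol.
V = nRT/P = (0.01261 × 8.314 × 339) / (81.2 × 10³) = 4.38 × 10⁻⁴ m³ = 0.438 L.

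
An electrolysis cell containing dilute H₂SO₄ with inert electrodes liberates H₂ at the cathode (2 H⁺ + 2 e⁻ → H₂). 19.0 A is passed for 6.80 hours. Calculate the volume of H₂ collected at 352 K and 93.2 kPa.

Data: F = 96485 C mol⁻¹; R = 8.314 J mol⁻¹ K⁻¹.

75.7 L

Q = I·t = 19.00 A × 24480 s = 465100 C.
n(e⁻) = Q/F = 465100 / 96485 = 4.821 mol.
2 electrons are transferred per H₂ molecule, so n(H₂) = 4.821 / 2 = 2.410 mol.
V = nRT/P = (2.410 × 8.314 × 352) / (93.2 × 10³ Pa) = 0.0757 m³ = 75.7 L.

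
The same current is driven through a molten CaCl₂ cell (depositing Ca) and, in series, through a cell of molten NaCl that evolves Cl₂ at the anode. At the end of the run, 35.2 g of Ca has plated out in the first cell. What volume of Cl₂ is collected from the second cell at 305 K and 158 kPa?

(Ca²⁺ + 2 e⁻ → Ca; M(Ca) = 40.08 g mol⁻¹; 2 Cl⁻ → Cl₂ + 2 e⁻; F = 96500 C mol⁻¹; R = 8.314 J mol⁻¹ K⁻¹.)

14.1 L

n(Ca) = 35.2 / 40.08 = 0.8782 mol, so n(e⁻) = 2 × 0.8782 = 1.756 mol.
The cells are in series, so the same 1.756 mol of electrons passes through the second cell.
2 Cl⁻ → Cl₂ + 2 e⁻ — 2 mol e⁻ per mol Cl₂, so n(Cl₂) = 1.756/2 = 0.8782 mol.
V = nRT/P = (0.8782 × 8.314 × 305) / (158 × 10³) = 0.0141 m³ = 14.1 L.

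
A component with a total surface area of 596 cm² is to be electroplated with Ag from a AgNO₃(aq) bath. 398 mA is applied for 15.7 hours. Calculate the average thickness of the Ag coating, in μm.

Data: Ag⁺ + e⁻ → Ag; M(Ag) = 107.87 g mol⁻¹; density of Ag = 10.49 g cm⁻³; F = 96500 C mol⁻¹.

Q = I·t = 0.3980 × 56520 = 22490 C; n(e⁻) = 0.2331 mol.
n(Ag) = n(e⁻)/1 = 0.2331 mol, so m = 0.2331 × 107.87 = 25.15 g.
Volume = m/ρ = 25.15 / 10.49 = 2.397 cm³.
Thickness = V/A = 2.397 / 596 = 0.00402 cm = 40.2 μm.

40.2 μm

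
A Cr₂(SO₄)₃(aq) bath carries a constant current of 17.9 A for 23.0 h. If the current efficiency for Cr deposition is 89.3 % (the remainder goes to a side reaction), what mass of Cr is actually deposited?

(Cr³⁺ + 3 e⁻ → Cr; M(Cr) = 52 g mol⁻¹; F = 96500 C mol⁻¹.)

Q = I·t = 17.90 × 82800 = 1482000 C.
n(e⁻) = 1482000/96500 = 15.36 mol; theoretically n(Cr) = 15.36/3 = 5.120 mol, m_theo = 266.2 g.
At 89.3 % efficiency, m_actual = 0.893 × 266.2 = 238 g.

238 g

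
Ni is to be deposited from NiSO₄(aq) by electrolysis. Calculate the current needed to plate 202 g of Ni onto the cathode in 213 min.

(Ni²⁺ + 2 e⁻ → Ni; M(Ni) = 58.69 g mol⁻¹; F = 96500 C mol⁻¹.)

n(Ni) = 202 / 58.69 = 3.442 mol.
n(e⁻) = 2 × 3.442 = 6.884 mol.
Q = n(e⁻)·F = 6.884 × 96500 = 664300 C.
I = Q/t = 664300 / 12780 s = 52.0 A.

52.0 A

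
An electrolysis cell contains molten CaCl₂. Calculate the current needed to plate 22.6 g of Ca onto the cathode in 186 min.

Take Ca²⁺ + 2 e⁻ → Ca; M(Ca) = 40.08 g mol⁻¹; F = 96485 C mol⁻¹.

9.75 A

n(Ca) = 22.6 / 40.08 = 0.5639 mol.
n(e⁻) = 2 × 0.5639 = 1.128 mol.
Q = n(e⁻)·F = 1.128 × 96485 = 108800 C.
I = Q/t = 108800 / 11160 s = 9.75 A.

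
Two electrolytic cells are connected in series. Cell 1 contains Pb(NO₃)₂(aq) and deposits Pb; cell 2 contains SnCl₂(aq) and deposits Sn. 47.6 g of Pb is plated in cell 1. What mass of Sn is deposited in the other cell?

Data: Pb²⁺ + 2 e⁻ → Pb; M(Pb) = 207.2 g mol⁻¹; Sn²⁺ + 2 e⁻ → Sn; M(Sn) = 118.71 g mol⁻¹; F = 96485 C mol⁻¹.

n(Pb) = 47.6 / 207.2 = 0.2297 mol.
Since Pb²⁺ + 2 e⁻ → Pb, n(e⁻) passed = 2 × 0.2297 = 0.4595 mol.
Cells in series carry the same charge, so the same 0.4595 mol of electrons passes through cell 2.
Sn²⁺ + 2 e⁻ → Sn, so n(Sn) = 0.4595 / 2 = 0.2297 mol.
m(Sn) = 0.2297 × 118.71 = 27.3 g.

27.3 g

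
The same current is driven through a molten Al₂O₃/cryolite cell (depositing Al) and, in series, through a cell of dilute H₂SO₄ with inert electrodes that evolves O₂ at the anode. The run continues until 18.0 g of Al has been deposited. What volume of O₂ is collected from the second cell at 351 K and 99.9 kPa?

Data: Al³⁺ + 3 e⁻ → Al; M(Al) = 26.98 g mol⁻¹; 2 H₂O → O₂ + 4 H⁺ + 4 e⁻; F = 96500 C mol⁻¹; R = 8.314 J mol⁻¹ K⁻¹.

n(Al) = 18.0 / 26.98 = 0.6672 mol, so n(e⁻) = 3 × 0.6672 = 2.001 mol.
The cells are in series, so the same 2.001 mol of electrons passes through the second cell.
2 H₂O → O₂ + 4 H⁺ + 4 e⁻ — 4 mol e⁻ per mol O₂, so n(O₂) = 2.001/4 = 0.5004 mol.
V = nRT/P = (0.5004 × 8.314 × 351) / (99.9 × 10³) = 0.0146 m³ = 14.6 L.

14.6 L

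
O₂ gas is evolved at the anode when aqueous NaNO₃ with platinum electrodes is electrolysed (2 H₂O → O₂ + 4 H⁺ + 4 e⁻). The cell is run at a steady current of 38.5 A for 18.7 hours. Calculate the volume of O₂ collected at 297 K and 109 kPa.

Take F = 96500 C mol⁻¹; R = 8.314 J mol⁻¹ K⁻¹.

152 L

Q = I·t = 38.50 A × 67320 s = 2592000 C.
n(e⁻) = Q/F = 2592000 / 96500 = 26.86 mol.
4 electrons are transferred per O₂ molecule, so n(O₂) = 26.86 / 4 = 6.715 mol.
V = nRT/P = (6.715 × 8.314 × 297) / (109 × 10³ Pa) = 0.152 m³ = 152 L.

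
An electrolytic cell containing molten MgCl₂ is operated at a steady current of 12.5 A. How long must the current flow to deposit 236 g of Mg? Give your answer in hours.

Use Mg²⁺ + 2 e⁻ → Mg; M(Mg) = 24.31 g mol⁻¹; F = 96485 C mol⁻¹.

n(Mg) = m/M = 236 / 24.31 = 9.708 mol.
Each Mg atom requires 2 electrons, so n(e⁻) = 2 × 9.708 = 19.42 mol.
Q = n(e⁻)·F = 19.42 × 96485 = 1873000 C.
t = Q/I = 1873000 / 12.50 A = 149900 s = 41.6 h.

41.6 h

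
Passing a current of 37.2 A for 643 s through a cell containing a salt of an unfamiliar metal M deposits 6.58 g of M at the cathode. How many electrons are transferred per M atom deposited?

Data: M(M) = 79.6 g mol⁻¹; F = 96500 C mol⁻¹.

3

Q = I·t = 37.20 A × 643.00 s = 23920 C, so n(e⁻) = 23920/96500 = 0.2479 mol.
n(M) deposited = 6.58 / 79.6 = 0.08266 mol.
Electrons per atom = n(e⁻)/n(M) = 0.2479 / 0.08266 = 3.00 ≈ 3, so the ion is M³⁺.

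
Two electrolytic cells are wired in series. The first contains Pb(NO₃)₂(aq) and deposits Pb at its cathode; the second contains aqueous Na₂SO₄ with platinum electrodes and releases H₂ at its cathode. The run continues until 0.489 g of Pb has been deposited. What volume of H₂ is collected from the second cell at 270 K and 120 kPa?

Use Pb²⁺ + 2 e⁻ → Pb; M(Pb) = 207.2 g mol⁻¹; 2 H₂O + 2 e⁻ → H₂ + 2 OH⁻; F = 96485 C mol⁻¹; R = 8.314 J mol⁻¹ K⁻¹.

n(Pb) = 0.489 / 207.2 = 0.002360 mol, so n(e⁻) = 2 × 0.002360 = 0.004720 mol.
The cells are in series, so the same 0.004720 mol of electrons passes through the second cell.
2 H₂O + 2 e⁻ → H₂ + 2 OH⁻ — 2 mol e⁻ per mol H₂, so n(H₂) = 0.004720/2 = 0.002360 mol.
V = nRT/P = (0.002360 × 8.314 × 270) / (120 × 10³) = 4.41 × 10⁻⁵ m³ = 0.0441 L.

0.0441 L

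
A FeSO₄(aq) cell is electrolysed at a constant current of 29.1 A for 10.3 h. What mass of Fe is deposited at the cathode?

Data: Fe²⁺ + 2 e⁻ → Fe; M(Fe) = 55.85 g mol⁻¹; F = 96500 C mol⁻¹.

312 g

Q = I·t = 29.10 A × 37080 s = 1079000 C.
n(e⁻) = Q/F = 1079000 / 96500 = 11.18 mol.
Fe²⁺ + 2 e⁻ → Fe, so n(Fe) = n(e⁻)/2 = 5.591 mol.
m = n·M = 5.591 × 55.85 = 312 g.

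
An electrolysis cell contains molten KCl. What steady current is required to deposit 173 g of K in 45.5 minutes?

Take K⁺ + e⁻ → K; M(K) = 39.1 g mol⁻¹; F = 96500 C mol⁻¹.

156 A

n(K) = 173 / 39.1 = 4.425 mol.
n(e⁻) = 1 × 4.425 = 4.425 mol.
Q = n(e⁻)·F = 4.425 × 96500 = 427000 C.
I = Q/t = 427000 / 2730.0 s = 156 A.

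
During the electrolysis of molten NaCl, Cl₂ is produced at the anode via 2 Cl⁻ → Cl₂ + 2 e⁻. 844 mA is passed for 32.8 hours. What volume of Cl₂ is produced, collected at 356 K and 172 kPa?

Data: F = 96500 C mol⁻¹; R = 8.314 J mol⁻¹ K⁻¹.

Q = I·t = 0.8440 A × 118080 s = 99660 C.
n(e⁻) = Q/F = 99660 / 96500 = 1.033 mol.
2 electrons are transferred per Cl₂ molecule, so n(Cl₂) = 1.033 / 2 = 0.5164 mol.
V = nRT/P = (0.5164 × 8.314 × 356) / (172 × 10³ Pa) = 0.00889 m³ = 8.89 L.

8.89 L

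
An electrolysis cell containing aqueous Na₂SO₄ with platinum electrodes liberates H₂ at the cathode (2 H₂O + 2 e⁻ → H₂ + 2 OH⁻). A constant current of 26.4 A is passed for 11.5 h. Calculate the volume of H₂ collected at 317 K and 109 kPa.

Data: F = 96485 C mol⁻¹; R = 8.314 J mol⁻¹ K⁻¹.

Q = I·t = 26.40 A × 41400 s = 1093000 C.
n(e⁻) = Q/F = 1093000 / 96485 = 11.33 mol.
2 electrons are transferred per H₂ molecule, so n(H₂) = 11.33 / 2 = 5.664 mol.
V = nRT/P = (5.664 × 8.314 × 317) / (109 × 10³ Pa) = 0.137 m³ = 137 L.

137 L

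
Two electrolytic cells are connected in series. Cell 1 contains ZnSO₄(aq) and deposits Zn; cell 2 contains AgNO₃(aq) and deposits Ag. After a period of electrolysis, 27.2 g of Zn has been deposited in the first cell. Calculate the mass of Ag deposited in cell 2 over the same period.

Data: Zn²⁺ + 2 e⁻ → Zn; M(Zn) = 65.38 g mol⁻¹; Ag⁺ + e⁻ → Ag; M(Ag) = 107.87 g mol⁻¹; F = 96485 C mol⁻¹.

n(Zn) = 27.2 / 65.38 = 0.4160 mol.
Since Zn²⁺ + 2 e⁻ → Zn, n(e⁻) passed = 2 × 0.4160 = 0.8321 mol.
Cells in series carry the same charge, so the same 0.8321 mol of electrons passes through cell 2.
Ag⁺ + e⁻ → Ag, so n(Ag) = 0.8321 / 1 = 0.8321 mol.
m(Ag) = 0.8321 × 107.87 = 89.8 g.

89.8 g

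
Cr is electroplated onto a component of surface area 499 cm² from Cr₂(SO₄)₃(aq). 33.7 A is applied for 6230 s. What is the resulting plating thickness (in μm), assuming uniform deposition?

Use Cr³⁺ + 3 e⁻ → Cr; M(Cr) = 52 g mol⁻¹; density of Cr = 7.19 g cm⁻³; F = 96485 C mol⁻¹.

Q = I·t = 33.70 × 6230.0 = 210000 C; n(e⁻) = 2.176 mol.
n(Cr) = n(e⁻)/3 = 0.7253 mol, so m = 0.7253 × 52 = 37.72 g.
Volume = m/ρ = 37.72 / 7.19 = 5.246 cm³.
Thickness = V/A = 5.246 / 499 = 0.0105 cm = 105 μm.

105 μm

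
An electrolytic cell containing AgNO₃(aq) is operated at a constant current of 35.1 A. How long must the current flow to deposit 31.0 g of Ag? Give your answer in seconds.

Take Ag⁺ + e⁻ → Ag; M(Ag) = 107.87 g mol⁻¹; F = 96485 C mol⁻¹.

n(Ag) = m/M = 31.0 / 107.87 = 0.2874 mol.
Each Ag atom requires 1 electron, so n(e⁻) = 1 × 0.2874 = 0.2874 mol.
Q = n(e⁻)·F = 0.2874 × 96485 = 27730 C.
t = Q/I = 27730 / 35.10 A = 790.0 s.

790 s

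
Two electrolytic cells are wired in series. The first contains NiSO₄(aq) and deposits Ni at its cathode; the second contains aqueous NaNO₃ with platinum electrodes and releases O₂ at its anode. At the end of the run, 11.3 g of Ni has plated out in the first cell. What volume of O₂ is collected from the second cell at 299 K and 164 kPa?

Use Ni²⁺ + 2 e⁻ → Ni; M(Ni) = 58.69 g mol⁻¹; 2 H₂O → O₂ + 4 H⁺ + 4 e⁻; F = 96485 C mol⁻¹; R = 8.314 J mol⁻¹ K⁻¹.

1.46 L

n(Ni) = 11.3 / 58.69 = 0.1925 mol, so n(e⁻) = 2 × 0.1925 = 0.3851 mol.
The cells are in series, so the same 0.3851 mol of electrons passes through the second cell.
2 H₂O → O₂ + 4 H⁺ + 4 e⁻ — 4 mol e⁻ per mol O₂, so n(O₂) = 0.3851/4 = 0.09627 mol.
V = nRT/P = (0.09627 × 8.314 × 299) / (164 × 10³) = 0.00146 m³ = 1.46 L.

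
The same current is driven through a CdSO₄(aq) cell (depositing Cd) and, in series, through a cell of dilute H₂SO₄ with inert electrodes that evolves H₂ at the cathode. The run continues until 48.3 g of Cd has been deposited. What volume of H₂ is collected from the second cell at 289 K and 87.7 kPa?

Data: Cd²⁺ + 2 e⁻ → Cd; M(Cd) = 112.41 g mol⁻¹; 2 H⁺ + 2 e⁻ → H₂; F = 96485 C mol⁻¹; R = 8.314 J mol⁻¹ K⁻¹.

11.8 L

n(Cd) = 48.3 / 112.41 = 0.4297 mol, so n(e⁻) = 2 × 0.4297 = 0.8594 mol.
The cells are in series, so the same 0.8594 mol of electrons passes through the second cell.
2 H⁺ + 2 e⁻ → H₂ — 2 mol e⁻ per mol H₂, so n(H₂) = 0.8594/2 = 0.4297 mol.
V = nRT/P = (0.4297 × 8.314 × 289) / (87.7 × 10³) = 0.0118 m³ = 11.8 L.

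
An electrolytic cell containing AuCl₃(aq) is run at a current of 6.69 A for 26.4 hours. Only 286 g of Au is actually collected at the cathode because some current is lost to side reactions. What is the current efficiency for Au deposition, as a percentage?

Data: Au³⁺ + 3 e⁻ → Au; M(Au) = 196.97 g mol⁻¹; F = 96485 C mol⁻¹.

Q = I·t = 6.690 × 95040 = 635800 C; n(e⁻) = 635800/96485 = 6.590 mol.
Theoretical n(Au) = n(e⁻)/3 = 2.197 mol, i.e. m_theo = 2.197 × 196.97 = 432.7 g.
Efficiency = m_actual / m_theo = 286 / 432.7 = 66.1 %.

66.1 %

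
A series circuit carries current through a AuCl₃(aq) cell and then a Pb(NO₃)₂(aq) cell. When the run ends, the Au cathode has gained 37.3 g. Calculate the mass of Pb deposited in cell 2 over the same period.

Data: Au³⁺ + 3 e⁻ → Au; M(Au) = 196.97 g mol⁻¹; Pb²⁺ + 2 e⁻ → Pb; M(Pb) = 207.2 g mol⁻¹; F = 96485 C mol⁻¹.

58.9 g

n(Au) = 37.3 / 196.97 = 0.1894 mol.
Since Au³⁺ + 3 e⁻ → Au, n(e⁻) passed = 3 × 0.1894 = 0.5681 mol.
Cells in series carry the same charge, so the same 0.5681 mol of electrons passes through cell 2.
Pb²⁺ + 2 e⁻ → Pb, so n(Pb) = 0.5681 / 2 = 0.2841 mol.
m(Pb) = 0.2841 × 207.2 = 58.9 g.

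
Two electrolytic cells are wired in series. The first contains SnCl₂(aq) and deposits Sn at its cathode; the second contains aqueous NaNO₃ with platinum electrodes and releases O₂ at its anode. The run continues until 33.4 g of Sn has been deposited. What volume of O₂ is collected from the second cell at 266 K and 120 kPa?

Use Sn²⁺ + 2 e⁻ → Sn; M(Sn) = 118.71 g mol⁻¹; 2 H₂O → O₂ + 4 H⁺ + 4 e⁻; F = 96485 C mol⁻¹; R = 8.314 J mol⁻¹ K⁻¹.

2.59 L

n(Sn) = 33.4 / 118.71 = 0.2814 mol, so n(e⁻) = 2 × 0.2814 = 0.5627 mol.
The cells are in series, so the same 0.5627 mol of electrons passes through the second cell.
2 H₂O → O₂ + 4 H⁺ + 4 e⁻ — 4 mol e⁻ per mol O₂, so n(O₂) = 0.5627/4 = 0.1407 mol.
V = nRT/P = (0.1407 × 8.314 × 266) / (120 × 10³) = 0.00259 m³ = 2.59 L.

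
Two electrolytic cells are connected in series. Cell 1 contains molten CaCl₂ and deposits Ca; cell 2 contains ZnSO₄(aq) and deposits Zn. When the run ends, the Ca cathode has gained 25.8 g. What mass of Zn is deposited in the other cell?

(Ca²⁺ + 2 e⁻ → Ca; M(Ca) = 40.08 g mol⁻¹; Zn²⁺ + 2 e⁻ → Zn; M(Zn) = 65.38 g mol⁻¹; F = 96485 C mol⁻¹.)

n(Ca) = 25.8 / 40.08 = 0.6437 mol.
Since Ca²⁺ + 2 e⁻ → Ca, n(e⁻) passed = 2 × 0.6437 = 1.287 mol.
Cells in series carry the same charge, so the same 1.287 mol of electrons passes through cell 2.
Zn²⁺ + 2 e⁻ → Zn, so n(Zn) = 1.287 / 2 = 0.6437 mol.
m(Zn) = 0.6437 × 65.38 = 42.1 g.

42.1 g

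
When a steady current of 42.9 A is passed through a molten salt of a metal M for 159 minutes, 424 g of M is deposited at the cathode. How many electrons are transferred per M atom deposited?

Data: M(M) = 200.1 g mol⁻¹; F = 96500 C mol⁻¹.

2

Q = I·t = 42.90 A × 9540.0 s = 409300 C, so n(e⁻) = 409300/96500 = 4.241 mol.
n(M) deposited = 424 / 200.1 = 2.119 mol.
Electrons per atom = n(e⁻)/n(M) = 4.241 / 2.119 = 2.00 ≈ 2, so the ion is M²⁺.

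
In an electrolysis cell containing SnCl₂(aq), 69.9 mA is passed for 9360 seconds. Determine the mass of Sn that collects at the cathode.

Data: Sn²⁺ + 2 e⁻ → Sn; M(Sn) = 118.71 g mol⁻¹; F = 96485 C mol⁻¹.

Q = I·t = 0.06990 A × 9360.0 s = 654.3 C.
n(e⁻) = Q/F = 654.3 / 96485 = 0.006781 mol.
Sn²⁺ + 2 e⁻ → Sn, so n(Sn) = n(e⁻)/2 = 0.003390 mol.
m = n·M = 0.003390 × 118.71 = 0.402 g.

0.402 g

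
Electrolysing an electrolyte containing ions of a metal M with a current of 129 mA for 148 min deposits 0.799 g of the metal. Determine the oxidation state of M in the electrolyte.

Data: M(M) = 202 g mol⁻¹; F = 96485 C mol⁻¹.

Q = I·t = 0.1290 A × 8880.0 s = 1146 C, so n(e⁻) = 1146/96485 = 0.01187 mol.
n(M) deposited = 0.799 / 202 = 0.003955 mol.
Electrons per atom = n(e⁻)/n(M) = 0.01187 / 0.003955 = 3.00 ≈ 3, so the ion is M³⁺.

+3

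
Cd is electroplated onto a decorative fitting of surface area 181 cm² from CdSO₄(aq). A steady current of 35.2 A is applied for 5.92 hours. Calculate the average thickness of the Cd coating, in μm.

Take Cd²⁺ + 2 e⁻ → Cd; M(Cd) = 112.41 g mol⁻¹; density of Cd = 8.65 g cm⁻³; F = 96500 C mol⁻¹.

Q = I·t = 35.20 × 21312 = 750200 C; n(e⁻) = 7.774 mol.
n(Cd) = n(e⁻)/2 = 3.887 mol, so m = 3.887 × 112.41 = 436.9 g.
Volume = m/ρ = 436.9 / 8.65 = 50.51 cm³.
Thickness = V/A = 50.51 / 181 = 0.279 cm = 2790 μm.

2790 μm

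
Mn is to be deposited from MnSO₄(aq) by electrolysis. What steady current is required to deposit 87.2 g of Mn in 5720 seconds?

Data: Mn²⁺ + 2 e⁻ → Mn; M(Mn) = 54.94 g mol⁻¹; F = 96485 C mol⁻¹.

n(Mn) = 87.2 / 54.94 = 1.587 mol.
n(e⁻) = 2 × 1.587 = 3.174 mol.
Q = n(e⁻)·F = 3.174 × 96485 = 306300 C.
I = Q/t = 306300 / 5720.0 s = 53.5 A.

53.5 A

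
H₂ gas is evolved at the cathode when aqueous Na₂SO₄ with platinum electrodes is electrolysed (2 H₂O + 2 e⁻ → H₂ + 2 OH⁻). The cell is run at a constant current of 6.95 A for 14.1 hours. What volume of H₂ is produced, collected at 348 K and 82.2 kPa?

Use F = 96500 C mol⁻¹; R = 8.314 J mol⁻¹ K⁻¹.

Q = I·t = 6.950 A × 50760 s = 352800 C.
n(e⁻) = Q/F = 352800 / 96500 = 3.656 mol.
2 electrons are transferred per H₂ molecule, so n(H₂) = 3.656 / 2 = 1.828 mol.
V = nRT/P = (1.828 × 8.314 × 348) / (82.2 × 10³ Pa) = 0.0643 m³ = 64.3 L.

64.3 L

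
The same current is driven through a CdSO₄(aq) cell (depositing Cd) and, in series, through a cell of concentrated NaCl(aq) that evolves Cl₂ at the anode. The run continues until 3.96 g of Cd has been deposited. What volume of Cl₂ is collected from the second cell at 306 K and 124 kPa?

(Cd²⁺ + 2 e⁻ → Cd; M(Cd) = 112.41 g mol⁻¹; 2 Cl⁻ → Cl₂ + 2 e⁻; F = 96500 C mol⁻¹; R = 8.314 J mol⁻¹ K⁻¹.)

0.723 L

n(Cd) = 3.96 / 112.41 = 0.03523 mol, so n(e⁻) = 2 × 0.03523 = 0.07046 mol.
The cells are in series, so the same 0.07046 mol of electrons passes through the second cell.
2 Cl⁻ → Cl₂ + 2 e⁻ — 2 mol e⁻ per mol Cl₂, so n(Cl₂) = 0.07046/2 = 0.03523 mol.
V = nRT/P = (0.03523 × 8.314 × 306) / (124 × 10³) = 7.23 × 10⁻⁴ m³ = 0.723 L.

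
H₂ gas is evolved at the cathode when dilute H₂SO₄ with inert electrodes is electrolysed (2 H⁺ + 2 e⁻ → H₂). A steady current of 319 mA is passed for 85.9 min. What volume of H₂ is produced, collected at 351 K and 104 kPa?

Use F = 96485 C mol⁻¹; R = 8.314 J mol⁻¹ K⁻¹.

Q = I·t = 0.3190 A × 5154.0 s = 1644 C.
n(e⁻) = Q/F = 1644 / 96485 = 0.01704 mol.
2 electrons are transferred per H₂ molecule, so n(H₂) = 0.01704 / 2 = 0.008520 mol.
V = nRT/P = (0.008520 × 8.314 × 351) / (104 × 10³ Pa) = 2.39 × 10⁻⁴ m³ = 0.239 L.

0.239 L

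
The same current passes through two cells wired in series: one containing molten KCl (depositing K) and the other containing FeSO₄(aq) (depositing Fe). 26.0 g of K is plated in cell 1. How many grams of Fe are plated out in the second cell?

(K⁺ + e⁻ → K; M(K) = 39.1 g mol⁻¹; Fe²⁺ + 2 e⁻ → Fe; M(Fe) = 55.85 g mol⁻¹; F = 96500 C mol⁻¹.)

18.6 g

n(K) = 26.0 / 39.1 = 0.6650 mol.
Since K⁺ + e⁻ → K, n(e⁻) passed = 1 × 0.6650 = 0.6650 mol.
Cells in series carry the same charge, so the same 0.6650 mol of electrons passes through cell 2.
Fe²⁺ + 2 e⁻ → Fe, so n(Fe) = 0.6650 / 2 = 0.3325 mol.
m(Fe) = 0.3325 × 55.85 = 18.6 g.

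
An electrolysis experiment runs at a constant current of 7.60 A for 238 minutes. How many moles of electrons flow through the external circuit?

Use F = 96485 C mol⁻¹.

1.12 mol

Q = I·t = 7.600 A × 14280 s = 108500 C.
n(e⁻) = Q/F = 108500 / 96485 = 1.12 mol.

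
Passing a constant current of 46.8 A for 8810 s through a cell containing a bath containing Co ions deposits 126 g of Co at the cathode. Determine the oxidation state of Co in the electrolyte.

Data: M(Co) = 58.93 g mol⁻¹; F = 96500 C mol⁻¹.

+2

Q = I·t = 46.80 A × 8810.0 s = 412300 C, so n(e⁻) = 412300/96500 = 4.273 mol.
n(Co) deposited = 126 / 58.93 = 2.138 mol.
Electrons per atom = n(e⁻)/n(Co) = 4.273 / 2.138 = 2.00 ≈ 2, so the ion is Co²⁺.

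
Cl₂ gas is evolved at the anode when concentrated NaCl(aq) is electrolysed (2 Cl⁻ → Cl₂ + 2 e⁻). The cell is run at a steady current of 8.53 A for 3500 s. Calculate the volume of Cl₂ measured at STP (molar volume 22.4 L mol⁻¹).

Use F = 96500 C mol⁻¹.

Q = I·t = 8.530 A × 3500.0 s = 29860 C.
n(e⁻) = Q/F = 29860 / 96500 = 0.3094 mol.
2 electrons are transferred per Cl₂ molecule, so n(Cl₂) = 0.3094 / 2 = 0.1547 mol.
V = n × V_m = 0.1547 × 22.4 = 3.47 L.

3.47 L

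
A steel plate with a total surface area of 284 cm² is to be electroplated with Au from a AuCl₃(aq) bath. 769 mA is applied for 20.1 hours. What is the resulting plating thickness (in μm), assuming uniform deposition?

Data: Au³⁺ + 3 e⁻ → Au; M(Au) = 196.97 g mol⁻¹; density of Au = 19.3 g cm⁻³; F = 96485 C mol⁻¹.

Q = I·t = 0.7690 × 72360 = 55640 C; n(e⁻) = 0.5767 mol.
n(Au) = n(e⁻)/3 = 0.1922 mol, so m = 0.1922 × 196.97 = 37.87 g.
Volume = m/ρ = 37.87 / 19.3 = 1.962 cm³.
Thickness = V/A = 1.962 / 284 = 0.00691 cm = 69.1 μm.

69.1 μm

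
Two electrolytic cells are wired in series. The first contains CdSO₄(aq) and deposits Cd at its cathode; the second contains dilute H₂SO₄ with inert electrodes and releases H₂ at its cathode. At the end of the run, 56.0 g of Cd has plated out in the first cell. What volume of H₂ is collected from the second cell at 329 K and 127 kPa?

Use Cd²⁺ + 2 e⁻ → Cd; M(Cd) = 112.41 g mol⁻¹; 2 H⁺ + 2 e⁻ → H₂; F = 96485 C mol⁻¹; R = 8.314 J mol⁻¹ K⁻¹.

10.7 L

n(Cd) = 56.0 / 112.41 = 0.4982 mol, so n(e⁻) = 2 × 0.4982 = 0.9964 mol.
The cells are in series, so the same 0.9964 mol of electrons passes through the second cell.
2 H⁺ + 2 e⁻ → H₂ — 2 mol e⁻ per mol H₂, so n(H₂) = 0.9964/2 = 0.4982 mol.
V = nRT/P = (0.4982 × 8.314 × 329) / (127 × 10³) = 0.0107 m³ = 10.7 L.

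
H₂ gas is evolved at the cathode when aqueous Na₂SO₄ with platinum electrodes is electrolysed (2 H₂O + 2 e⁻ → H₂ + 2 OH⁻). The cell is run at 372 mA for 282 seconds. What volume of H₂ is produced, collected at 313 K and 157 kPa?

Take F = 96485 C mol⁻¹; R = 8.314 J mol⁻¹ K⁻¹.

Q = I·t = 0.3720 A × 282.00 s = 104.9 C.
n(e⁻) = Q/F = 104.9 / 96485 = 0.001087 mol.
2 electrons are transferred per H₂ molecule, so n(H₂) = 0.001087 / 2 = 0.0005436 mol.
V = nRT/P = (0.0005436 × 8.314 × 313) / (157 × 10³ Pa) = 9.01 × 10⁻⁶ m³ = 0.00901 L.

0.00901 L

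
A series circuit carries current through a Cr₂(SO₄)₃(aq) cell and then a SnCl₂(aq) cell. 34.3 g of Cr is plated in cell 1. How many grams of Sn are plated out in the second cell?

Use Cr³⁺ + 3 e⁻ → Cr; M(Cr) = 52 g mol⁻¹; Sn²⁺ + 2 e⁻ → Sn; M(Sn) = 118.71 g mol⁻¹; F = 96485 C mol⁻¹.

n(Cr) = 34.3 / 52 = 0.6596 mol.
Since Cr³⁺ + 3 e⁻ → Cr, n(e⁻) passed = 3 × 0.6596 = 1.979 mol.
Cells in series carry the same charge, so the same 1.979 mol of electrons passes through cell 2.
Sn²⁺ + 2 e⁻ → Sn, so n(Sn) = 1.979 / 2 = 0.9894 mol.
m(Sn) = 0.9894 × 118.71 = 117 g.

117 g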